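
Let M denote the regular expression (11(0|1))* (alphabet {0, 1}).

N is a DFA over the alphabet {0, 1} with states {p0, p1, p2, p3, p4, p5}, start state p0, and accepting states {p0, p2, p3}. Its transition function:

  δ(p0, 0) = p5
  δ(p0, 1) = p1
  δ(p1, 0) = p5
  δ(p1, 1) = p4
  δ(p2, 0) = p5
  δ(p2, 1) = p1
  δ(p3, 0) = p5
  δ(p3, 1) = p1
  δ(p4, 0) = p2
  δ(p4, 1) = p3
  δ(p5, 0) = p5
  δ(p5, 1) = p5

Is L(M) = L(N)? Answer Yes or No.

Converting the expression M to a DFA (subset construction, then merging equivalent states) gives the minimal DFA with states {m0, m1, m2, m3}, start state m0, accepting states {m0} and transitions m0: 0→m1, 1→m2; m1: 0→m1, 1→m1; m2: 0→m1, 1→m3; m3: 0→m0, 1→m0.
Exploring the product automaton M × N from the start pair (m0, p0), following both machines on each input symbol, reaches 6 state pairs: (m0, p0), (m1, p5), (m2, p1), (m3, p4), (m0, p2), (m0, p3).
M accepts in {m0} and N accepts in {p0, p2, p3}. In every reachable pair the two components are either both accepting — (m0, p0), (m0, p2), (m0, p3) — or both non-accepting, so no string is accepted by exactly one of the machines: L(M) \ L(N) and L(N) \ L(M) are both empty.
Hence every string is accepted by M iff it is accepted by N, and the two languages coincide.

Yes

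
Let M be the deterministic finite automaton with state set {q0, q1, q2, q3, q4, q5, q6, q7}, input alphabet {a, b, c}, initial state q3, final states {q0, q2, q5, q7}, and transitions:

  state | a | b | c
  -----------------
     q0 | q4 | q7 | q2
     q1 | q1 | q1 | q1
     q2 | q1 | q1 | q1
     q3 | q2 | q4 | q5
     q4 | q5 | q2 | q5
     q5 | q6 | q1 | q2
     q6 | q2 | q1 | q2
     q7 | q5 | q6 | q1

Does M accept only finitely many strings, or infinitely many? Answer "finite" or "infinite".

The useful states (reachable from q3 and able to reach an accepting state) are {q2, q3, q4, q5, q6}.
Restricted to these states the transition graph has no cycle, so every accepting path has bounded length and L is finite.

finite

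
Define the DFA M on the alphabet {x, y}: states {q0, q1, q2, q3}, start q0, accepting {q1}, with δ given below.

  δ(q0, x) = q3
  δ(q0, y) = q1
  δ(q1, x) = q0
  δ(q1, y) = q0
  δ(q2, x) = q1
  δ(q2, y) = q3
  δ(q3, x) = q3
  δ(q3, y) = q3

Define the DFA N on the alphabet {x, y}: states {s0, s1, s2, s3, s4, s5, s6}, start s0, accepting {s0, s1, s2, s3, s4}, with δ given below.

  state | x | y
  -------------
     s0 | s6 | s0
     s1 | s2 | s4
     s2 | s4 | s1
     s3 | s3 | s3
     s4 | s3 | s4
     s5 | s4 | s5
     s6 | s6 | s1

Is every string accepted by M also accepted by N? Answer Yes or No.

Yes

Exploring the product automaton M × N from the start pair (q0, s0), following both machines on each input symbol, reaches 14 state pairs: (q0, s0), (q3, s6), (q1, s0), (q3, s1), (q0, s6), (q3, s2), (q3, s4), (q1, s1), (q3, s3), (q0, s2), (q0, s4), (q1, s4), (q0, s3), (q1, s3).
M accepts in {q1} and N accepts in {s0, s1, s2, s3, s4}. The reachable pairs whose M-component is accepting are (q1, s0), (q1, s1), (q1, s4), (q1, s3); in each of them the N-component is accepting too, so the product for L(M) \ L(N) (M-component accepting, N-component rejecting) has no reachable accepting pair and the difference is empty.
Hence every string in L(M) is also in L(N).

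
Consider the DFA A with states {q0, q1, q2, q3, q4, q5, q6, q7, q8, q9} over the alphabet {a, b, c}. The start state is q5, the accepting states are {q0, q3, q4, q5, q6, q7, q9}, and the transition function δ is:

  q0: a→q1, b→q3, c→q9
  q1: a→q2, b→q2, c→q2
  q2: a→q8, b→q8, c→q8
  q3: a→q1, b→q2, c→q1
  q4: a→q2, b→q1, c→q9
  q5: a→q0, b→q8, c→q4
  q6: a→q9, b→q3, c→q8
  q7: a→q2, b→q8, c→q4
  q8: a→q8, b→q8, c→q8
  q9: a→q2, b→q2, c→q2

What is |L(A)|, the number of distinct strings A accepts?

6

The useful subgraph on states {q0, q3, q4, q5, q9} is acyclic, so L(A) is finite; the longest accepting path visits 3 useful states, giving maximum string length 2.
Counting accepting paths from q5 by length: 1 of length 0, 2 of length 1, 3 of length 2. Total 6.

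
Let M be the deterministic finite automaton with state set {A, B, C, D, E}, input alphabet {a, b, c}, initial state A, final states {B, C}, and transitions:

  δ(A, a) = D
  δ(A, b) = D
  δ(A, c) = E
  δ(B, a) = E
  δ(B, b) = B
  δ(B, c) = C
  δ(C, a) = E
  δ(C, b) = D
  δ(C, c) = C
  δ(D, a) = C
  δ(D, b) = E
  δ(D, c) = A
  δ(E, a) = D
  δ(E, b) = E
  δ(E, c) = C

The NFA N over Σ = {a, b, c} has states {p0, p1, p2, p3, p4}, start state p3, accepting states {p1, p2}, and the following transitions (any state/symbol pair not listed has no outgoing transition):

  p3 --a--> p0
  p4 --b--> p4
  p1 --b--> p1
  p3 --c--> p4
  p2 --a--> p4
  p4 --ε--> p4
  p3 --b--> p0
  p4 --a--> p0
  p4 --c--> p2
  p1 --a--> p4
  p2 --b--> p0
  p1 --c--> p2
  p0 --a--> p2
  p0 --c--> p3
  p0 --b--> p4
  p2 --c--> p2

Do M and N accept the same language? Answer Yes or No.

Exploring the product automaton M × N from the start pair (A, p3), following both machines on each input symbol, reaches 4 state pairs: (A, p3), (D, p0), (E, p4), (C, p2).
M accepts in {B, C} and N accepts in {p1, p2}. In every reachable pair the two components are either both accepting — (C, p2) — or both non-accepting, so no string is accepted by exactly one of the machines: L(M) \ L(N) and L(N) \ L(M) are both empty.
Hence every string is accepted by M iff it is accepted by N, and the two languages coincide.

Yes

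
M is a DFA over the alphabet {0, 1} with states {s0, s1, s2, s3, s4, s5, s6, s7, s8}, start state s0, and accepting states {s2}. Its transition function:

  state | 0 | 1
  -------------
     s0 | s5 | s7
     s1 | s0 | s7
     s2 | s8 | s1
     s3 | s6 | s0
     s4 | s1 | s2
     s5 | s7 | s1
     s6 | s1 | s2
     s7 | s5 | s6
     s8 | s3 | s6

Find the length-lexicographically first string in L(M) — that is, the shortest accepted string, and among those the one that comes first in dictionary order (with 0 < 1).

111

A breadth-first search from s0 reaches an accepting state first via the path s0 → s7 → s6 → s2 on input 111.
No string of length < 3 is accepted (BFS exhausts all shorter strings without reaching an accepting state), and 111 is the lexicographically least accepting string of length 3.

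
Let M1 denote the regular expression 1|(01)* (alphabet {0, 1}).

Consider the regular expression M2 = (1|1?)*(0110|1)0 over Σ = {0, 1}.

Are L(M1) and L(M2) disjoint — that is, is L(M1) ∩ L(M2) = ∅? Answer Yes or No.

Yes

Converting the expression M1 to a DFA (subset construction, then merging equivalent states) gives the minimal DFA with states {r0, r1, r2, r3, r4}, start state r0, accepting states {r0, r2, r4} and transitions r0: 0→r1, 1→r2; r1: 0→r3, 1→r4; r2: 0→r3, 1→r3; r3: 0→r3, 1→r3; r4: 0→r1, 1→r3.
Converting the expression M2 to a DFA (subset construction, then merging equivalent states) gives the minimal DFA with states {t0, t1, t2, t3, t4, t5, t6, t7, t8}, start state t0, accepting states {t5, t8} and transitions t0: 0→t1, 1→t2; t1: 0→t3, 1→t4; t2: 0→t5, 1→t2; t3: 0→t3, 1→t3; t4: 0→t3, 1→t6; t5: 0→t3, 1→t4; t6: 0→t7, 1→t3; t7: 0→t8, 1→t3; t8: 0→t3, 1→t3.
Exploring the product automaton M1 × M2 from the start pair (r0, t0), following both machines on each input symbol, reaches 13 state pairs: (r0, t0), (r1, t1), (r2, t2), (r3, t3), (r4, t4), (r3, t5), (r3, t2), (r1, t3), (r3, t6), (r3, t4), (r4, t3), (r3, t7), (r3, t8).
M1 accepts in {r0, r2, r4} and M2 accepts in {t5, t8}; no reachable pair has both components accepting, so no string drives both machines to acceptance simultaneously and L(M1) ∩ L(M2) = ∅.
So no string is accepted by both, and the intersection is empty.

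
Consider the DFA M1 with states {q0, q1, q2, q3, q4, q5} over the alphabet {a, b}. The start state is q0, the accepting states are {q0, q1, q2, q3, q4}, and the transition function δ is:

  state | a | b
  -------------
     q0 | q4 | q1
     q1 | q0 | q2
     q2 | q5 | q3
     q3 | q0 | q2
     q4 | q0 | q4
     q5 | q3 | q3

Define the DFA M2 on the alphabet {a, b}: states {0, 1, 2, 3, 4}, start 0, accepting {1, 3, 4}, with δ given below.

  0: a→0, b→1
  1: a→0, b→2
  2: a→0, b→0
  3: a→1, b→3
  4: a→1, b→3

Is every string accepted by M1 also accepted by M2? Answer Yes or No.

No

The empty string ε is in L(M1) but not in L(M2).
So L(M1) ⊄ L(M2).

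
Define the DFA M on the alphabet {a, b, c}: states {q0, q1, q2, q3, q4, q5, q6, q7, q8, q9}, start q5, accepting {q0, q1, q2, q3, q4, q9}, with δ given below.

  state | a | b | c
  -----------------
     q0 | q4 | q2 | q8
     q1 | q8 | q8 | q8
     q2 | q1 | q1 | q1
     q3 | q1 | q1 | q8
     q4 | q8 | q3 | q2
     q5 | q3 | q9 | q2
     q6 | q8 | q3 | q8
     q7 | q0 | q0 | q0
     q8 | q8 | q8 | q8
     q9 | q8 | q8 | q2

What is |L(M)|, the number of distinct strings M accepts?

The useful subgraph on states {q1, q2, q3, q5, q9} is acyclic, so L(M) is finite; the longest accepting path visits 4 useful states, giving maximum string length 3.
Counting accepting paths from q5 by length: 3 of length 1, 6 of length 2, 3 of length 3. Total 12.

12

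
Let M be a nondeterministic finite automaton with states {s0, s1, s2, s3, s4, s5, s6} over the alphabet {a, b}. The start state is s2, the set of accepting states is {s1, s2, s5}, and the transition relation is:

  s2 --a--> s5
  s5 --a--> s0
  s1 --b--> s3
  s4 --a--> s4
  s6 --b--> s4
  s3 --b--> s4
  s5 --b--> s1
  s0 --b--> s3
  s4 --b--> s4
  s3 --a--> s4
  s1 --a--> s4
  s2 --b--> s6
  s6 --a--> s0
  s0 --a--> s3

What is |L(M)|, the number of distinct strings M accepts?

3

The useful subgraph on states {s1, s2, s5} is acyclic, so L(M) is finite; the longest accepting path visits 3 useful states, giving maximum string length 2.
Counting accepting paths from s2 by length: 1 of length 0, 1 of length 1, 1 of length 2. Total 3.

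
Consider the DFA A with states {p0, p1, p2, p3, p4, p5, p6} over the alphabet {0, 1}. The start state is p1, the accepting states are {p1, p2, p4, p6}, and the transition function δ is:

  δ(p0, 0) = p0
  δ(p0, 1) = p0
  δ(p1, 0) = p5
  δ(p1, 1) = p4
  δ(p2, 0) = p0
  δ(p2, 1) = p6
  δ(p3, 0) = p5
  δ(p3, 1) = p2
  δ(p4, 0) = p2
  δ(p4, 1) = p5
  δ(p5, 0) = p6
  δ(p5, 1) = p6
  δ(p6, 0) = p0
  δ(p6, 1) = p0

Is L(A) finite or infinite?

finite

The useful states (reachable from p1 and able to reach an accepting state) are {p1, p2, p4, p5, p6}.
Restricted to these states the transition graph has no cycle, so every accepting path has bounded length and L is finite.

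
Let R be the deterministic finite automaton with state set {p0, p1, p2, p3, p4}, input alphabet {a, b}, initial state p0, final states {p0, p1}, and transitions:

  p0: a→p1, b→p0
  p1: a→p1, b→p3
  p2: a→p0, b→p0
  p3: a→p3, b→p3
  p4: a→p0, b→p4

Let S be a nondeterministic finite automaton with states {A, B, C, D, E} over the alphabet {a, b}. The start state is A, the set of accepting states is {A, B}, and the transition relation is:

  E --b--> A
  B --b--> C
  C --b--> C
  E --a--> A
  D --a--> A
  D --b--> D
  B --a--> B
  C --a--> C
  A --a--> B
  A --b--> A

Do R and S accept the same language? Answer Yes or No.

Yes

Exploring the product automaton R × S from the start pair (p0, A), following both machines on each input symbol, reaches 3 state pairs: (p0, A), (p1, B), (p3, C).
R accepts in {p0, p1} and S accepts in {A, B}. In every reachable pair the two components are either both accepting — (p0, A), (p1, B) — or both non-accepting, so no string is accepted by exactly one of the machines: L(R) \ L(S) and L(S) \ L(R) are both empty.
Hence every string is accepted by R iff it is accepted by S, and the two languages coincide.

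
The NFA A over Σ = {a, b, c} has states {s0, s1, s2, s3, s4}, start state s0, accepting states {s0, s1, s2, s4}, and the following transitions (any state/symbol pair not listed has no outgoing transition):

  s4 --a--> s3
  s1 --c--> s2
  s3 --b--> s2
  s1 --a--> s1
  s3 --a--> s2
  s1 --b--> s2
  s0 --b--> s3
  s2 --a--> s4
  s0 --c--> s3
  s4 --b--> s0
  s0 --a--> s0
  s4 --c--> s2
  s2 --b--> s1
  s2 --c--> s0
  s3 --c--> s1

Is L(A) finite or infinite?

infinite

State s0 is reachable from the start and can reach an accepting state, and it lies on the cycle s0 → s0.
Traversing that cycle any number of times yields accepted strings of unbounded length, so the language is infinite.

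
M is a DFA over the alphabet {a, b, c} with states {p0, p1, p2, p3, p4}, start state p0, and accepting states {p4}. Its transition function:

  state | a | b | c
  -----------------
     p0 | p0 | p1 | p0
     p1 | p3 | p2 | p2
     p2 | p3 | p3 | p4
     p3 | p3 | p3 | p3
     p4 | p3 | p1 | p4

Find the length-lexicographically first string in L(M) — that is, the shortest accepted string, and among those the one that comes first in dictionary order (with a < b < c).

A breadth-first search from p0 reaches an accepting state first via the path p0 → p1 → p2 → p4 on input bbc.
No string of length < 3 is accepted (BFS exhausts all shorter strings without reaching an accepting state), and bbc is the lexicographically least accepting string of length 3.

bbc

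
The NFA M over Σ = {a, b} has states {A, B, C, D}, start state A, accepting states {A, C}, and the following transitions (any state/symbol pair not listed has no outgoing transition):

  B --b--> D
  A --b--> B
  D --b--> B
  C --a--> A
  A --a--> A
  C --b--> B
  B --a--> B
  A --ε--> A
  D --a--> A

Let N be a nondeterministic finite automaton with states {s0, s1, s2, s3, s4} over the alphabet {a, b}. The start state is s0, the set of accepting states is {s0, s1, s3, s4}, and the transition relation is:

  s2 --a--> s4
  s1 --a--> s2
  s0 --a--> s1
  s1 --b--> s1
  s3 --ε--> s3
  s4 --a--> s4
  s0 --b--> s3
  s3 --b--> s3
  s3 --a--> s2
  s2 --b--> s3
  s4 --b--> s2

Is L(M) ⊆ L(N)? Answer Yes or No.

The string aa is in L(M) but not in L(N).
So L(M) ⊄ L(N).

No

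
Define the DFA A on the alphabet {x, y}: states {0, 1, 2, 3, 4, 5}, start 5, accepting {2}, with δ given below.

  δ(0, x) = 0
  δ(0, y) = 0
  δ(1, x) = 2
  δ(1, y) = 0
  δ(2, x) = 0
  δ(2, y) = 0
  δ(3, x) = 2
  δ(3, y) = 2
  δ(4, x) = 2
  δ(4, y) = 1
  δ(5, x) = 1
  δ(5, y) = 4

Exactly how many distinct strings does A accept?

3

The useful subgraph on states {1, 2, 4, 5} is acyclic, so L(A) is finite; the longest accepting path visits 4 useful states, giving maximum string length 3.
Counting accepting paths from 5 by length: 2 of length 2, 1 of length 3. Total 3.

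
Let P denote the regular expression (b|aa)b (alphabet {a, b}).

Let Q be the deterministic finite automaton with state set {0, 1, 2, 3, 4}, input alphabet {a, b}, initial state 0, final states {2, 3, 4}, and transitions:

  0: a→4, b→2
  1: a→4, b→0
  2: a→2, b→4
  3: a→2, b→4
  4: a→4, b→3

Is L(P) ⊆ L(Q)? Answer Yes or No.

Converting the expression P to a DFA (subset construction, then merging equivalent states) gives the minimal DFA with states {p0, p1, p2, p3, p4}, start state p0, accepting states {p4} and transitions p0: a→p1, b→p2; p1: a→p2, b→p3; p2: a→p3, b→p4; p3: a→p3, b→p3; p4: a→p3, b→p3.
Exploring the product automaton P × Q from the start pair (p0, 0), following both machines on each input symbol, reaches 9 state pairs: (p0, 0), (p1, 4), (p2, 2), (p2, 4), (p3, 3), (p3, 2), (p4, 4), (p3, 4), (p4, 3).
P accepts in {p4} and Q accepts in {2, 3, 4}. The reachable pairs whose P-component is accepting are (p4, 4), (p4, 3); in each of them the Q-component is accepting too, so the product for L(P) \ L(Q) (P-component accepting, Q-component rejecting) has no reachable accepting pair and the difference is empty.
Hence every string in L(P) is also in L(Q).

Yes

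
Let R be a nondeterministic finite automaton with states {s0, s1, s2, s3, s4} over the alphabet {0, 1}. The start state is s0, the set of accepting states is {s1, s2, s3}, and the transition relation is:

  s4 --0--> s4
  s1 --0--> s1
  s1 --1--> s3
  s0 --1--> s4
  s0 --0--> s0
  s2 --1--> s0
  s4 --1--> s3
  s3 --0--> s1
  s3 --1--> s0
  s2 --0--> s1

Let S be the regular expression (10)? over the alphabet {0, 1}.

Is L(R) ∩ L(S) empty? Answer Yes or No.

Yes

Converting the expression S to a DFA (subset construction, then merging equivalent states) gives the minimal DFA with states {r0, r1, r2, r3}, start state r0, accepting states {r0, r3} and transitions r0: 0→r1, 1→r2; r1: 0→r1, 1→r1; r2: 0→r3, 1→r1; r3: 0→r1, 1→r1.
Exploring the product automaton R × S from the start pair (s0, r0), following both machines on each input symbol, reaches 7 state pairs: (s0, r0), (s0, r1), (s4, r2), (s4, r1), (s4, r3), (s3, r1), (s1, r1).
R accepts in {s1, s2, s3} and S accepts in {r0, r3}; no reachable pair has both components accepting, so no string drives both machines to acceptance simultaneously and L(R) ∩ L(S) = ∅.
So no string is accepted by both, and the intersection is empty.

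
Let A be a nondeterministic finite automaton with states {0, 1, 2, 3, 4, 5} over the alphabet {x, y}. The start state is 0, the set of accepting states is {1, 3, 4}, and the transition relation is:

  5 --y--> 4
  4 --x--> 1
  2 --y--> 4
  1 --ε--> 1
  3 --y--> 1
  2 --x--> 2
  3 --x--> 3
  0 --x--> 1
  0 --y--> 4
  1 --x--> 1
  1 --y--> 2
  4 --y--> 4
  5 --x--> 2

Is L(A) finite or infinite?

infinite

State 1 is reachable from the start and can reach an accepting state, and it lies on the cycle 1 → 1.
Traversing that cycle any number of times yields accepted strings of unbounded length, so the language is infinite.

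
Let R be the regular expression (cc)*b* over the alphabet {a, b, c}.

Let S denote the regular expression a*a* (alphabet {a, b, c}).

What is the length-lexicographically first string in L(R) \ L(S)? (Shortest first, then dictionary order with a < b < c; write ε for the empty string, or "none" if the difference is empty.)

The string b is accepted by R but not by S.
No shorter string lies in the difference, and b is the lexicographically first length-1 string in L(R) \ L(S).

b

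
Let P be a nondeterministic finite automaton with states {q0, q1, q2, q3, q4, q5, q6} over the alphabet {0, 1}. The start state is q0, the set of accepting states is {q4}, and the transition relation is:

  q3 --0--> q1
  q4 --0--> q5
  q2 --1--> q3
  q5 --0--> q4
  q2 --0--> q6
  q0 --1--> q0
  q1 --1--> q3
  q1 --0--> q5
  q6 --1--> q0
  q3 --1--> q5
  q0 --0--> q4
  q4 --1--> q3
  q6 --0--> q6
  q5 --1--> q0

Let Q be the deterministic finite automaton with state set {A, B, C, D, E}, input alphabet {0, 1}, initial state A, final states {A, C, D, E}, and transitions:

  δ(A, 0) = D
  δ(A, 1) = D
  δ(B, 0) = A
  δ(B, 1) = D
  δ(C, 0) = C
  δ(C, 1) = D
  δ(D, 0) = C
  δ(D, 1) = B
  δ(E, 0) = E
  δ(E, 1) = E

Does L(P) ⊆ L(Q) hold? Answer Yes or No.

Yes

Exploring the product automaton P × Q from the start pair (q0, A), following both machines on each input symbol, reaches 13 state pairs: (q0, A), (q4, D), (q0, D), (q5, C), (q3, B), (q4, C), (q0, B), (q1, A), (q5, D), (q3, D), (q4, A), (q1, C), (q5, B).
P accepts in {q4} and Q accepts in {A, C, D, E}. The reachable pairs whose P-component is accepting are (q4, D), (q4, C), (q4, A); in each of them the Q-component is accepting too, so the product for L(P) \ L(Q) (P-component accepting, Q-component rejecting) has no reachable accepting pair and the difference is empty.
Hence every string in L(P) is also in L(Q).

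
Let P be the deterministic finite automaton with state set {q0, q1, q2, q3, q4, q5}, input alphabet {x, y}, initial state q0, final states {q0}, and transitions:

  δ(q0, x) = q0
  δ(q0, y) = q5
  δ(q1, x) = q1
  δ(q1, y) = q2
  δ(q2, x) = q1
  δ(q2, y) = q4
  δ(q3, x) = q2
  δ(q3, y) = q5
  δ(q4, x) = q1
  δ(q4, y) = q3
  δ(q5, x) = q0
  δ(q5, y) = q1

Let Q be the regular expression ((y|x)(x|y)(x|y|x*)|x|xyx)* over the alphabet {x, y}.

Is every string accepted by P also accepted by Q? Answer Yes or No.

Converting the expression Q to a DFA (subset construction, then merging equivalent states) gives the minimal DFA with states {r0, r1, r2}, start state r0, accepting states {r0, r1} and transitions r0: x→r1, y→r2; r1: x→r1, y→r1; r2: x→r1, y→r1.
Exploring the product automaton P × Q from the start pair (q0, r0), following both machines on each input symbol, reaches 8 state pairs: (q0, r0), (q0, r1), (q5, r2), (q5, r1), (q1, r1), (q2, r1), (q4, r1), (q3, r1).
P accepts in {q0} and Q accepts in {r0, r1}. The reachable pairs whose P-component is accepting are (q0, r0), (q0, r1); in each of them the Q-component is accepting too, so the product for L(P) \ L(Q) (P-component accepting, Q-component rejecting) has no reachable accepting pair and the difference is empty.
Hence every string in L(P) is also in L(Q).

Yes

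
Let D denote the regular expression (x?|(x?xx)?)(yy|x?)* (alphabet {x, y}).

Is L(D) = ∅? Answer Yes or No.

No

The empty string ε matches the expression, so it belongs to L(D).
Since L(D) contains at least one string, it is not empty.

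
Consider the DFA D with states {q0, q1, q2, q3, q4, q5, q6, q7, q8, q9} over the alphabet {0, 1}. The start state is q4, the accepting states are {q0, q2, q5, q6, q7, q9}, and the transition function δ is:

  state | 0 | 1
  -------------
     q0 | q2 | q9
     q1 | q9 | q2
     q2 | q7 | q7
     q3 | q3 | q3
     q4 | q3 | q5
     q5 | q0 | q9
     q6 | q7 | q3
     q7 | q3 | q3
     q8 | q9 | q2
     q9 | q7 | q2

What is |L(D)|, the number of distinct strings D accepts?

15

The useful subgraph on states {q0, q2, q4, q5, q7, q9} is acyclic, so L(D) is finite; the longest accepting path visits 6 useful states, giving maximum string length 5.
Counting accepting paths from q4 by length: 1 of length 1, 2 of length 2, 4 of length 3, 6 of length 4, 2 of length 5. Total 15.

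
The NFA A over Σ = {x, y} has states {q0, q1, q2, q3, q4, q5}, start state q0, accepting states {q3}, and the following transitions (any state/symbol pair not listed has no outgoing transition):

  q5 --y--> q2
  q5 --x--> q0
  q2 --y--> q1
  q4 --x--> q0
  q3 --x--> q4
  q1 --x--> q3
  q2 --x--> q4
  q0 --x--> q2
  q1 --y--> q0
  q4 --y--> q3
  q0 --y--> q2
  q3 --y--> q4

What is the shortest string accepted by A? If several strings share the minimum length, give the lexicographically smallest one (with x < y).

A breadth-first search from q0 reaches an accepting state first via the path q0 → q2 → q4 → q3 on input xxy.
No string of length < 3 is accepted (BFS exhausts all shorter strings without reaching an accepting state), and xxy is the lexicographically least accepting string of length 3.

xxy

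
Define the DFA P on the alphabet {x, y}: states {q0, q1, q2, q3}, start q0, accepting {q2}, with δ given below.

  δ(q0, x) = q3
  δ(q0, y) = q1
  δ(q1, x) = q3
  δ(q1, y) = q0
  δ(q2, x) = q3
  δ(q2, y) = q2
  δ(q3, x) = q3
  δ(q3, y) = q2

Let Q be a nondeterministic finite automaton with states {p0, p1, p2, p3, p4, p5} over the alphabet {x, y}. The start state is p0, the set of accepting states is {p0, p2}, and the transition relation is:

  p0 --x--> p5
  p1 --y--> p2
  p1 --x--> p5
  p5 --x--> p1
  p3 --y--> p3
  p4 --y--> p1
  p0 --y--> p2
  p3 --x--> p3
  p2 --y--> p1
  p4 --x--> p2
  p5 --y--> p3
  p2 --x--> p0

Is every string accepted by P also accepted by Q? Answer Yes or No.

No

The string xy is in L(P) but not in L(Q).
So L(P) ⊄ L(Q).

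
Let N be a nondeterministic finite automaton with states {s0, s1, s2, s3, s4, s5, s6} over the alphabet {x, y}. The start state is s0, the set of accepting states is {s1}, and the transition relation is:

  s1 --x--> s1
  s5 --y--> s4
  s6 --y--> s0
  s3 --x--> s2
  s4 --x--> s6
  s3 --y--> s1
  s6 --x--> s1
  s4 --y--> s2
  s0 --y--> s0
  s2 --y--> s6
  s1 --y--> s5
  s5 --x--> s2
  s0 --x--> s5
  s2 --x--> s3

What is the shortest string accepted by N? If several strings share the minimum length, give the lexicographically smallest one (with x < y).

A breadth-first search from s0 reaches an accepting state first via the path s0 → s5 → s2 → s3 → s1 on input xxxy.
No string of length < 4 is accepted (BFS exhausts all shorter strings without reaching an accepting state), and xxxy is the lexicographically least accepting string of length 4.

xxxy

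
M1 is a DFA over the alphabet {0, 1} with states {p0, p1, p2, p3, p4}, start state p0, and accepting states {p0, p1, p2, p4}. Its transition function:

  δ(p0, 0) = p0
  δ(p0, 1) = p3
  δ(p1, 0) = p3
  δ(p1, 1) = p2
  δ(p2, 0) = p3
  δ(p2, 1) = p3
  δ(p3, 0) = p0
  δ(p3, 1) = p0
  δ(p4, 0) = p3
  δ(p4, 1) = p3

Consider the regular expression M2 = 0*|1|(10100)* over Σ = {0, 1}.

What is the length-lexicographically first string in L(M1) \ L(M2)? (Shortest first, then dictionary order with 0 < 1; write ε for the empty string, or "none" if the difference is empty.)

10

The string 10 is accepted by M1 but not by M2.
No shorter string lies in the difference, and 10 is the lexicographically first length-2 string in L(M1) \ L(M2).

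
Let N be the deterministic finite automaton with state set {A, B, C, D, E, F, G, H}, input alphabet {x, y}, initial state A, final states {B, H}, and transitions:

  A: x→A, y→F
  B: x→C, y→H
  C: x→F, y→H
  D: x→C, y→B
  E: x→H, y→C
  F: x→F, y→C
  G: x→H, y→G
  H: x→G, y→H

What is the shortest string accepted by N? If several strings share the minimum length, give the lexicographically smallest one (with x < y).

yyy

A breadth-first search from A reaches an accepting state first via the path A → F → C → H on input yyy.
No string of length < 3 is accepted (BFS exhausts all shorter strings without reaching an accepting state), and yyy is the lexicographically least accepting string of length 3.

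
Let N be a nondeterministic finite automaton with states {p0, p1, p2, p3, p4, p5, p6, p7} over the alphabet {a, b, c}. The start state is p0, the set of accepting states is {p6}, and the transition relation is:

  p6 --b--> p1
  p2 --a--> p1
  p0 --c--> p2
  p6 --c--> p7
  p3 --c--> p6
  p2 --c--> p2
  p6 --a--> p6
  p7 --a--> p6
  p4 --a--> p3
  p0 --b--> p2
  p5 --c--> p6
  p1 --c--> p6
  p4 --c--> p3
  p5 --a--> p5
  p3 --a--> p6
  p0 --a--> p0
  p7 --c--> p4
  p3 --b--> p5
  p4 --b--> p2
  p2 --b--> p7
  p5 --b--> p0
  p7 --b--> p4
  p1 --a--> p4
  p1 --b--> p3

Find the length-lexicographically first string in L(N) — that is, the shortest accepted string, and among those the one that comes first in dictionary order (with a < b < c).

A breadth-first search from p0 reaches an accepting state first via the path p0 → p2 → p1 → p6 on input bac.
No string of length < 3 is accepted (BFS exhausts all shorter strings without reaching an accepting state), and bac is the lexicographically least accepting string of length 3.

bac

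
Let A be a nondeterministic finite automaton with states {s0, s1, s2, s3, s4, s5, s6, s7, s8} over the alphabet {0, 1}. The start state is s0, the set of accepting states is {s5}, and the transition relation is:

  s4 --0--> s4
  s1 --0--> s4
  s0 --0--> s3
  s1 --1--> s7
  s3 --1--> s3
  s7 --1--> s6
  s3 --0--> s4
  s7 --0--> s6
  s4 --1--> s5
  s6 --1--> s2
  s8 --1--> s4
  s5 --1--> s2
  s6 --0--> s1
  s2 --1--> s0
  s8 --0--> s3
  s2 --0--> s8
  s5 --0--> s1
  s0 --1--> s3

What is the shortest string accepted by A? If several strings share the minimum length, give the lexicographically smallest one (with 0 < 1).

A breadth-first search from s0 reaches an accepting state first via the path s0 → s3 → s4 → s5 on input 001.
No string of length < 3 is accepted (BFS exhausts all shorter strings without reaching an accepting state), and 001 is the lexicographically least accepting string of length 3.

001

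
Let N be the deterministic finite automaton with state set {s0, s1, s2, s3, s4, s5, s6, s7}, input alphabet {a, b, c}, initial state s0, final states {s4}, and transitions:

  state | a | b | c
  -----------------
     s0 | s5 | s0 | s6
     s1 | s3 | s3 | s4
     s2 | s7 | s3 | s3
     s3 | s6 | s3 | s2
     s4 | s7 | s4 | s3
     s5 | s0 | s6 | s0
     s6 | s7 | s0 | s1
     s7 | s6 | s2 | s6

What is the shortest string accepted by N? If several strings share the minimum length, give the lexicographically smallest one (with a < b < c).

A breadth-first search from s0 reaches an accepting state first via the path s0 → s6 → s1 → s4 on input ccc.
No string of length < 3 is accepted (BFS exhausts all shorter strings without reaching an accepting state), and ccc is the lexicographically least accepting string of length 3.

ccc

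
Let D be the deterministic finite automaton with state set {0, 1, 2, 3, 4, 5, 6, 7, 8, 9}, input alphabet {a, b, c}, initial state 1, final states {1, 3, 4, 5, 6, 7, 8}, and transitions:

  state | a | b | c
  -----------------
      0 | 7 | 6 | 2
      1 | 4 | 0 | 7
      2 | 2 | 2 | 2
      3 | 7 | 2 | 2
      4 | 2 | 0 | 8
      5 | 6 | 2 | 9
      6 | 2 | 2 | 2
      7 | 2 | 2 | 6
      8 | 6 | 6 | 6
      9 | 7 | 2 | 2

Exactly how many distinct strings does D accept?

14

The useful subgraph on states {0, 1, 4, 6, 7, 8} is acyclic, so L(D) is finite; the longest accepting path visits 5 useful states, giving maximum string length 4.
Counting accepting paths from 1 by length: 1 of length 0, 2 of length 1, 4 of length 2, 6 of length 3, 1 of length 4. Total 14.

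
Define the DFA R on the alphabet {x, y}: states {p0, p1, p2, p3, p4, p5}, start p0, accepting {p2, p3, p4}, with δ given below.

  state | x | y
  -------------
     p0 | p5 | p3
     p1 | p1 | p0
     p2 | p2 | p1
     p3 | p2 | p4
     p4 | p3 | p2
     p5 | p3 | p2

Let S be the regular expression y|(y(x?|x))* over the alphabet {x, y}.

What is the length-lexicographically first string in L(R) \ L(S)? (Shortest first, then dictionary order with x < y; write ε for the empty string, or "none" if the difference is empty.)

xx

The string xx is accepted by R but not by S.
No shorter string lies in the difference, and xx is the lexicographically first length-2 string in L(R) \ L(S).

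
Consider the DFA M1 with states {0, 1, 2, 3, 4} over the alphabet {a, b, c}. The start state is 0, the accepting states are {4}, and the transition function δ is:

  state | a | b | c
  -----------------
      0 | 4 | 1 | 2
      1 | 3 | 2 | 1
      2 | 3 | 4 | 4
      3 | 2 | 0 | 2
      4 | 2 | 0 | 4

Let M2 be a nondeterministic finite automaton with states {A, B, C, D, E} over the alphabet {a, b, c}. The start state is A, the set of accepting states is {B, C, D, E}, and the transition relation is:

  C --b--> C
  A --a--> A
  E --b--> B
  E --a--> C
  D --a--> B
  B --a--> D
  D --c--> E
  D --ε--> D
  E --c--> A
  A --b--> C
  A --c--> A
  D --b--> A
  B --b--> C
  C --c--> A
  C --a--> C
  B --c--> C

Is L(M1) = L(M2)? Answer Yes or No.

No

The string a is accepted by M1 but rejected by M2.
So L(M1) ≠ L(M2).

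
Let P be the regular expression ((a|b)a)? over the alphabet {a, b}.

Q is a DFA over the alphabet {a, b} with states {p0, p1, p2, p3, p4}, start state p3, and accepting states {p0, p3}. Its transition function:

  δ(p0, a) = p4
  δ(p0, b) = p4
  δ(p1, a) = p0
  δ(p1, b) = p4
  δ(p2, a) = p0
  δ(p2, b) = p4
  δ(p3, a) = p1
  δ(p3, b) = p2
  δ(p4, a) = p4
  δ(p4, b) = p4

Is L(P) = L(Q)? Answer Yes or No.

Yes

Converting the expression P to a DFA (subset construction, then merging equivalent states) gives the minimal DFA with states {r0, r1, r2, r3}, start state r0, accepting states {r0, r2} and transitions r0: a→r1, b→r1; r1: a→r2, b→r3; r2: a→r3, b→r3; r3: a→r3, b→r3.
Exploring the product automaton P × Q from the start pair (r0, p3), following both machines on each input symbol, reaches 5 state pairs: (r0, p3), (r1, p1), (r1, p2), (r2, p0), (r3, p4).
P accepts in {r0, r2} and Q accepts in {p0, p3}. In every reachable pair the two components are either both accepting — (r0, p3), (r2, p0) — or both non-accepting, so no string is accepted by exactly one of the machines: L(P) \ L(Q) and L(Q) \ L(P) are both empty.
Hence every string is accepted by P iff it is accepted by Q, and the two languages coincide.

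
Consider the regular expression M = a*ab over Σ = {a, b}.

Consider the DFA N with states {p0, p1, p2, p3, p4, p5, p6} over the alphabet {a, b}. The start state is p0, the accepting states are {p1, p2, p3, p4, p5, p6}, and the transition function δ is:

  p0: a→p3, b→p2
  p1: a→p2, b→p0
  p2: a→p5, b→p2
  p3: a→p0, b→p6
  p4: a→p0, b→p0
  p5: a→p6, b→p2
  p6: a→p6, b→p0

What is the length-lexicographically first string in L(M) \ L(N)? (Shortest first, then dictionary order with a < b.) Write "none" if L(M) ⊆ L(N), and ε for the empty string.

Converting the expression M to a DFA (subset construction, then merging equivalent states) gives the minimal DFA with states {m0, m1, m2, m3}, start state m0, accepting states {m3} and transitions m0: a→m1, b→m2; m1: a→m1, b→m3; m2: a→m2, b→m2; m3: a→m2, b→m2.
Exploring the product automaton M × N from the start pair (m0, p0), following both machines on each input symbol, reaches 10 state pairs: (m0, p0), (m1, p3), (m2, p2), (m1, p0), (m3, p6), (m2, p5), (m3, p2), (m2, p6), (m2, p0), (m2, p3).
M accepts in {m3} and N accepts in {p1, p2, p3, p4, p5, p6}. The reachable pairs whose M-component is accepting are (m3, p6), (m3, p2); in each of them the N-component is accepting too, so the product for L(M) \ L(N) (M-component accepting, N-component rejecting) has no reachable accepting pair and the difference is empty.
So every string accepted by M is also accepted by N: L(M) \ L(N) = ∅ and there is no such string.

none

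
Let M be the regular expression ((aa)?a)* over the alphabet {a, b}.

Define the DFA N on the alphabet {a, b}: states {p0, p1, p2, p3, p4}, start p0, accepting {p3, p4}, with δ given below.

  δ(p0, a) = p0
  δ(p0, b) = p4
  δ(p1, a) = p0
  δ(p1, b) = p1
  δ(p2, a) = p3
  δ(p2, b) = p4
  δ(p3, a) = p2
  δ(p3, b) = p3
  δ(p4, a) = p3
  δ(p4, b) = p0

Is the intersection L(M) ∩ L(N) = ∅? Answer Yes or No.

Yes

Converting the expression M to a DFA (subset construction, then merging equivalent states) gives the minimal DFA with states {m0, m1}, start state m0, accepting states {m0} and transitions m0: a→m0, b→m1; m1: a→m1, b→m1.
Exploring the product automaton M × N from the start pair (m0, p0), following both machines on each input symbol, reaches 5 state pairs: (m0, p0), (m1, p4), (m1, p3), (m1, p0), (m1, p2).
M accepts in {m0} and N accepts in {p3, p4}; no reachable pair has both components accepting, so no string drives both machines to acceptance simultaneously and L(M) ∩ L(N) = ∅.
So no string is accepted by both, and the intersection is empty.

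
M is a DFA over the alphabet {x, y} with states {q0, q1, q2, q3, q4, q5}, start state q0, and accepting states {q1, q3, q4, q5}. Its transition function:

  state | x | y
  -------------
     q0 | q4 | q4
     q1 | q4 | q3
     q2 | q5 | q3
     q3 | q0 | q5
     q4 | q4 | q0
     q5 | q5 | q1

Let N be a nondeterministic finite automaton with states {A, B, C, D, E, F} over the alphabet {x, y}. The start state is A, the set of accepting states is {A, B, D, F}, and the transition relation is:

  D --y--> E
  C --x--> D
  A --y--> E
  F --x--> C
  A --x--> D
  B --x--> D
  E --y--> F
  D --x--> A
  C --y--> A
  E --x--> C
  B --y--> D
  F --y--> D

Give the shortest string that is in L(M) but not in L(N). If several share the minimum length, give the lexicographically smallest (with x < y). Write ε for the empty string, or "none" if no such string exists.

The string y is accepted by M but not by N.
No shorter string lies in the difference, and y is the lexicographically first length-1 string in L(M) \ L(N).

y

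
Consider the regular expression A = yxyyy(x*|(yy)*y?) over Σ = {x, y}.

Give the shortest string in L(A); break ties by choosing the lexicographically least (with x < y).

By inspection of the expression, no string of length less than 5 matches, and yxyyy is the lexicographically first match of length 5.

yxyyy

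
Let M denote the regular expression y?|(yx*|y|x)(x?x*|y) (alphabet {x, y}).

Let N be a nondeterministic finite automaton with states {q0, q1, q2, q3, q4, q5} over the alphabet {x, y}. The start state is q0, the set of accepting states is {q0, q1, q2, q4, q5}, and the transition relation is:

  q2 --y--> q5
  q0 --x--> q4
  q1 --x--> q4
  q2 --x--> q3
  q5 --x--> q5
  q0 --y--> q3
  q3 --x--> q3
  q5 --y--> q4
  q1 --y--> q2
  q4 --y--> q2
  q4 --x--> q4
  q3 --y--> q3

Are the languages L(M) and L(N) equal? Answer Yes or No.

No

The string y is accepted by M but rejected by N.
So L(M) ≠ L(N).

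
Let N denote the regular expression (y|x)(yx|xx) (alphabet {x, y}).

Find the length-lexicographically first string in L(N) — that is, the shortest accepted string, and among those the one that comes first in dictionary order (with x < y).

xxx

By inspection of the expression, no string of length less than 3 matches, and xxx is the lexicographically first match of length 3.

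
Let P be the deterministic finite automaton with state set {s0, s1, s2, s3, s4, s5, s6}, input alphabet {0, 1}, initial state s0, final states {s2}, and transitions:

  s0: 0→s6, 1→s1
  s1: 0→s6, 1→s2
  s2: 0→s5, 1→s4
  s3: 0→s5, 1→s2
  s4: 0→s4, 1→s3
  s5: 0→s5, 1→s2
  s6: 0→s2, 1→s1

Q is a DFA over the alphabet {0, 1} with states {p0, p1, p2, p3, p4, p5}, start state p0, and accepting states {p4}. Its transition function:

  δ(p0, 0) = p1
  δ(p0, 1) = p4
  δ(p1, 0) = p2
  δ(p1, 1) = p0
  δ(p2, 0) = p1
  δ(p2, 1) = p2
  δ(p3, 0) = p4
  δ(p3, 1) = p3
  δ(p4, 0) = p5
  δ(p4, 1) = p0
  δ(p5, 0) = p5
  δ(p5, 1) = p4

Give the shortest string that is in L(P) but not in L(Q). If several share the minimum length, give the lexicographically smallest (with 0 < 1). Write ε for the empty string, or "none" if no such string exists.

00

The string 00 is accepted by P but not by Q.
No shorter string lies in the difference, and 00 is the lexicographically first length-2 string in L(P) \ L(Q).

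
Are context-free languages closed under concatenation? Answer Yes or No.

Take grammars for L₁ and L₂ with disjoint nonterminals and start symbols S₁, S₂; adding a new start symbol with S → S₁S₂ gives a context-free grammar for L₁L₂.
So the context-free languages are closed under concatenation.

Yes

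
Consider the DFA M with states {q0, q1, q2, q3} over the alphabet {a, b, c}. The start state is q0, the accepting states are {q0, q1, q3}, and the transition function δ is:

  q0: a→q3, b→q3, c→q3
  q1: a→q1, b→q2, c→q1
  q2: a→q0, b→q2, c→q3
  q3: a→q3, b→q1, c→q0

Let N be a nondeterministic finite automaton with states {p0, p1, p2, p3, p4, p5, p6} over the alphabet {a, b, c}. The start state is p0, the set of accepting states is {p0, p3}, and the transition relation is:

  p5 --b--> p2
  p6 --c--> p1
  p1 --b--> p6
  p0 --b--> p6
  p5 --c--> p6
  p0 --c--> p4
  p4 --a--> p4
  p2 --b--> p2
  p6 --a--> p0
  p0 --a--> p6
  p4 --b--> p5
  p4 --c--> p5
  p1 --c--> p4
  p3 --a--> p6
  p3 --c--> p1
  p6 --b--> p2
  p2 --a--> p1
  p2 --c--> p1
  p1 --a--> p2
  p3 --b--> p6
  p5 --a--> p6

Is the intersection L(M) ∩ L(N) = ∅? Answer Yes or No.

The empty string ε is accepted by both M and N.
Hence L(M) ∩ L(N) ≠ ∅.

No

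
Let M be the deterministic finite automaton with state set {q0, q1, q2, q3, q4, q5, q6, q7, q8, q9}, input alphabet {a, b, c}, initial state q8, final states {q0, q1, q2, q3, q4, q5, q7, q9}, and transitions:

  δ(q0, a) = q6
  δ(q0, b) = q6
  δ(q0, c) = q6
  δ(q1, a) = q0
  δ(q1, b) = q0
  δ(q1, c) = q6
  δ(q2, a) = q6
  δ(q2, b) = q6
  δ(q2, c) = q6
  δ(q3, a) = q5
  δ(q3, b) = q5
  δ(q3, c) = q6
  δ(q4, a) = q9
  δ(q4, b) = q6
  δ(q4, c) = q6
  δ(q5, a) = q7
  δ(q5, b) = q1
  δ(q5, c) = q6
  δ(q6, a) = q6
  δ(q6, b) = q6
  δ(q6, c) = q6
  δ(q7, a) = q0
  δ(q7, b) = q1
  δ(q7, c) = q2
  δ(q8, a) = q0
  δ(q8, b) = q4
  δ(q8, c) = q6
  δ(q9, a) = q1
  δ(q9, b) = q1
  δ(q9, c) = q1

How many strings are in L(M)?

12

The useful subgraph on states {q0, q1, q4, q8, q9} is acyclic, so L(M) is finite; the longest accepting path visits 5 useful states, giving maximum string length 4.
Counting accepting paths from q8 by length: 2 of length 1, 1 of length 2, 3 of length 3, 6 of length 4. Total 12.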